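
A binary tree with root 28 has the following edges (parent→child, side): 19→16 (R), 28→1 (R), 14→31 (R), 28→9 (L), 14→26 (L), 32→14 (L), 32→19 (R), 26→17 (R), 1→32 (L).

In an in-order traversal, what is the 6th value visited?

In-order visits the left subtree, then the node, then the right subtree.
At 28: go left to 9.
  9 is a leaf — visit 9.
Visit 28.
At 28: go right to 1.
  At 1: go left to 32.
    At 32: go left to 14.
      At 14: go left to 26.
        At 26: no left child.
        Visit 26.
        At 26: go right to 17.
          17 is a leaf — visit 17.
      Visit 14.
      At 14: go right to 31.
        31 is a leaf — visit 31.
    Visit 32.
    At 32: go right to 19.
      At 19: no left child.
      Visit 19.
      At 19: go right to 16.
        16 is a leaf — visit 16.
  Visit 1.
  At 1: no right child.
Full in-order sequence: 9, 28, 26, 17, 14, 31, 32, 19, 16, 1.

31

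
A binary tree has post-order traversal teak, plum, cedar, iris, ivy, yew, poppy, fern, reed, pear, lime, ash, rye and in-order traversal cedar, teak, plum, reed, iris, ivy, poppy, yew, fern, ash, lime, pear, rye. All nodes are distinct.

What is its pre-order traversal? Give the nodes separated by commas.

The last element of post-order is the root; it splits in-order into left and right subtrees.
Root rye: left subtree has 12 nodes {cedar, teak, plum, reed, iris, ivy, poppy, yew, fern, ash, lime, pear}, right has 0 { }.
  Root ash: left subtree has 9 nodes {cedar, teak, plum, reed, iris, ivy, poppy, yew, fern}, right has 2 {lime, pear}.
    Root reed: left subtree has 3 nodes {cedar, teak, plum}, right has 5 {iris, ivy, poppy, yew, fern}.
      Root cedar: left subtree has 0 nodes { }, right has 2 {teak, plum}.
        Root plum: left subtree has 1 node {teak}, right has 0 { }.
      Root fern: left subtree has 4 nodes {iris, ivy, poppy, yew}, right has 0 { }.
        Root poppy: left subtree has 2 nodes {iris, ivy}, right has 1 {yew}.
          Root ivy: left subtree has 1 node {iris}, right has 0 { }.
    Root lime: left subtree has 0 nodes { }, right has 1 {pear}.

rye, ash, reed, cedar, plum, teak, fern, poppy, ivy, iris, yew, lime, pear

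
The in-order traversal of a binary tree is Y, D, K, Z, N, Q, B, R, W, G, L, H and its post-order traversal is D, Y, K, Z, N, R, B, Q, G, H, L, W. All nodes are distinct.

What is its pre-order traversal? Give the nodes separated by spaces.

The last element of post-order is the root; it splits in-order into left and right subtrees.
Root W: left subtree has 8 nodes {Y, D, K, Z, N, Q, B, R}, right has 3 {G, L, H}.
  Root Q: left subtree has 5 nodes {Y, D, K, Z, N}, right has 2 {B, R}.
    Root N: left subtree has 4 nodes {Y, D, K, Z}, right has 0 { }.
      Root Z: left subtree has 3 nodes {Y, D, K}, right has 0 { }.
        Root K: left subtree has 2 nodes {Y, D}, right has 0 { }.
          Root Y: left subtree has 0 nodes { }, right has 1 {D}.
    Root B: left subtree has 0 nodes { }, right has 1 {R}.
  Root L: left subtree has 1 node {G}, right has 1 {H}.

W Q N Z K Y D B R L G H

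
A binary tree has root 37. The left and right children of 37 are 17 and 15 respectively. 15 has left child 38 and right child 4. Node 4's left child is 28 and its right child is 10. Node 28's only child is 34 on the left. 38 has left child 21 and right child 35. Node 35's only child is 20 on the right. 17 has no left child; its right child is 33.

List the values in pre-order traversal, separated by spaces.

Pre-order visits the node, then its left subtree, then its right subtree.
Visit 37.
At 37: go left to 17.
  Visit 17.
  At 17: no left child.
  At 17: go right to 33.
    33 is a leaf — visit 33.
At 37: go right to 15.
  Visit 15.
  At 15: go left to 38.
    Visit 38.
    At 38: go left to 21.
      21 is a leaf — visit 21.
    At 38: go right to 35.
      Visit 35.
      At 35: no left child.
      At 35: go right to 20.
        20 is a leaf — visit 20.
  At 15: go right to 4.
    Visit 4.
    At 4: go left to 28.
      Visit 28.
      At 28: go left to 34.
        34 is a leaf — visit 34.
      At 28: no right child.
    At 4: go right to 10.
      10 is a leaf — visit 10.

37 17 33 15 38 21 35 20 4 28 34 10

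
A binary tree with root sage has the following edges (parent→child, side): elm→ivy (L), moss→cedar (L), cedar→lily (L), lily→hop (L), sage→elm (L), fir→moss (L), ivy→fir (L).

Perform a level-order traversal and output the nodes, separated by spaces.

sage elm ivy fir moss cedar lily hop

Level-order visits nodes level by level from the root, left to right within each level.
Level 0: sage
Level 1: elm
Level 2: ivy
Level 3: fir
Level 4: moss
Level 5: cedar
Level 6: lily
Level 7: hop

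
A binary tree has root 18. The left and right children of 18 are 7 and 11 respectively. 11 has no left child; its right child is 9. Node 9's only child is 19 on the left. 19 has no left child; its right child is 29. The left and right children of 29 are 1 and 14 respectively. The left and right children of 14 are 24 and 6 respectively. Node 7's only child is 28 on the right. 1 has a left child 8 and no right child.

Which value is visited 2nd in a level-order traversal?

Level-order visits nodes level by level from the root, left to right within each level.
Level 0: 18
Level 1: 7, 11
Level 2: 28, 9
Level 3: 19
Level 4: 29
Level 5: 1, 14
Level 6: 8, 24, 6
Full level-order sequence: 18, 7, 11, 28, 9, 19, 29, 1, 14, 8, 24, 6.

7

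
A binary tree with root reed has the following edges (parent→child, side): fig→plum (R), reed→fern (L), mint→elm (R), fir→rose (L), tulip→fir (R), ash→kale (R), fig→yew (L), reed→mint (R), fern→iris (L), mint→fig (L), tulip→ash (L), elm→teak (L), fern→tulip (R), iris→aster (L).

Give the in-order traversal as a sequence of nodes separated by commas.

In-order visits the left subtree, then the node, then the right subtree.
At reed: go left to fern.
  At fern: go left to iris.
    At iris: go left to aster.
      aster is a leaf — visit aster.
    Visit iris.
    At iris: no right child.
  Visit fern.
  At fern: go right to tulip.
    At tulip: go left to ash.
      At ash: no left child.
      Visit ash.
      At ash: go right to kale.
        kale is a leaf — visit kale.
    Visit tulip.
    At tulip: go right to fir.
      At fir: go left to rose.
        rose is a leaf — visit rose.
      Visit fir.
      At fir: no right child.
Visit reed.
At reed: go right to mint.
  At mint: go left to fig.
    At fig: go left to yew.
      yew is a leaf — visit yew.
    Visit fig.
    At fig: go right to plum.
      plum is a leaf — visit plum.
  Visit mint.
  At mint: go right to elm.
    At elm: go left to teak.
      teak is a leaf — visit teak.
    Visit elm.
    At elm: no right child.

aster, iris, fern, ash, kale, tulip, rose, fir, reed, yew, fig, plum, mint, teak, elm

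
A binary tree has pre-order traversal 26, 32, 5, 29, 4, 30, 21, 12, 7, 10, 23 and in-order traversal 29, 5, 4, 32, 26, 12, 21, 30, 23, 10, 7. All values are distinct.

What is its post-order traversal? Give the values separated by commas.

29, 4, 5, 32, 12, 21, 23, 10, 7, 30, 26

The first element of pre-order is the root; it splits in-order into left and right subtrees.
Root 26: left subtree has 4 nodes {29, 5, 4, 32}, right has 6 {12, 21, 30, 23, 10, 7}.
  Root 32: left subtree has 3 nodes {29, 5, 4}, right has 0 { }.
    Root 5: left subtree has 1 node {29}, right has 1 {4}.
  Root 30: left subtree has 2 nodes {12, 21}, right has 3 {23, 10, 7}.
    Root 21: left subtree has 1 node {12}, right has 0 { }.
    Root 7: left subtree has 2 nodes {23, 10}, right has 0 { }.
      Root 10: left subtree has 1 node {23}, right has 0 { }.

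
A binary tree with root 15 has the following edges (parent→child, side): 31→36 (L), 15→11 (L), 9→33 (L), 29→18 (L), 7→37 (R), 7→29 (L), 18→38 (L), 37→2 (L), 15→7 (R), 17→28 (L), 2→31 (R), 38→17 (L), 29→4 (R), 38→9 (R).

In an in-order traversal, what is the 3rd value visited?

28

In-order visits the left subtree, then the node, then the right subtree.
At 15: go left to 11.
  11 is a leaf — visit 11.
Visit 15.
At 15: go right to 7.
  At 7: go left to 29.
    At 29: go left to 18.
      At 18: go left to 38.
        At 38: go left to 17.
          At 17: go left to 28.
            28 is a leaf — visit 28.
          Visit 17.
          At 17: no right child.
        Visit 38.
        At 38: go right to 9.
          At 9: go left to 33.
            33 is a leaf — visit 33.
          Visit 9.
          At 9: no right child.
      Visit 18.
      At 18: no right child.
    Visit 29.
    At 29: go right to 4.
      4 is a leaf — visit 4.
  Visit 7.
  At 7: go right to 37.
    At 37: go left to 2.
      At 2: no left child.
      Visit 2.
      At 2: go right to 31.
        At 31: go left to 36.
          36 is a leaf — visit 36.
        Visit 31.
        At 31: no right child.
    Visit 37.
    At 37: no right child.
Full in-order sequence: 11, 15, 28, 17, 38, 33, 9, 18, 29, 4, 7, 2, 36, 31, 37.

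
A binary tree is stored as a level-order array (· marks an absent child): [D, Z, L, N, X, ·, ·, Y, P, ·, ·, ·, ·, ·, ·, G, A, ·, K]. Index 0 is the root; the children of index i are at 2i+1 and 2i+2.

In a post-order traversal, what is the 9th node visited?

Post-order visits the left subtree, then the right subtree, then the node.
At D: go left to Z.
  At Z: go left to N.
    At N: go left to Y.
      At Y: go left to G.
        G is a leaf — visit G.
      At Y: go right to A.
        A is a leaf — visit A.
      Visit Y.
    At N: go right to P.
      At P: no left child.
      At P: go right to K.
        K is a leaf — visit K.
      Visit P.
    Visit N.
  At Z: go right to X.
    X is a leaf — visit X.
  Visit Z.
At D: go right to L.
  L is a leaf — visit L.
Visit D.
Full post-order sequence: G, A, Y, K, P, N, X, Z, L, D.

L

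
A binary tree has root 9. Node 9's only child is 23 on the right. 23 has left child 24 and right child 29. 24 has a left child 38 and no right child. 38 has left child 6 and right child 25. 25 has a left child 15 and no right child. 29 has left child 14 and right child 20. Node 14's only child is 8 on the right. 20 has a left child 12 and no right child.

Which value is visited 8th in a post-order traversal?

12

Post-order visits the left subtree, then the right subtree, then the node.
At 9: no left child.
At 9: go right to 23.
  At 23: go left to 24.
    At 24: go left to 38.
      At 38: go left to 6.
        6 is a leaf — visit 6.
      At 38: go right to 25.
        At 25: go left to 15.
          15 is a leaf — visit 15.
        At 25: no right child.
        Visit 25.
      Visit 38.
    At 24: no right child.
    Visit 24.
  At 23: go right to 29.
    At 29: go left to 14.
      At 14: no left child.
      At 14: go right to 8.
        8 is a leaf — visit 8.
      Visit 14.
    At 29: go right to 20.
      At 20: go left to 12.
        12 is a leaf — visit 12.
      At 20: no right child.
      Visit 20.
    Visit 29.
  Visit 23.
Visit 9.
Full post-order sequence: 6, 15, 25, 38, 24, 8, 14, 12, 20, 29, 23, 9.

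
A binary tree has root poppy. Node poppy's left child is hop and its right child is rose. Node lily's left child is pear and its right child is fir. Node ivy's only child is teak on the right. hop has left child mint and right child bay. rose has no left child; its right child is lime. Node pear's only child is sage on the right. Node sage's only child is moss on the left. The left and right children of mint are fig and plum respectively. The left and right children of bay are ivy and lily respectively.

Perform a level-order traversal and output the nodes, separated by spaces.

poppy hop rose mint bay lime fig plum ivy lily teak pear fir sage moss

Level-order visits nodes level by level from the root, left to right within each level.
Level 0: poppy
Level 1: hop, rose
Level 2: mint, bay, lime
Level 3: fig, plum, ivy, lily
Level 4: teak, pear, fir
Level 5: sage
Level 6: moss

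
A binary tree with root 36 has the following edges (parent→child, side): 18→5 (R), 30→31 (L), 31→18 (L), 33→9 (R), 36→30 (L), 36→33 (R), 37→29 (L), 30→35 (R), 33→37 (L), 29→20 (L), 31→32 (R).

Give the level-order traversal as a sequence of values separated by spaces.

Level-order visits nodes level by level from the root, left to right within each level.
Level 0: 36
Level 1: 30, 33
Level 2: 31, 35, 37, 9
Level 3: 18, 32, 29
Level 4: 5, 20

36 30 33 31 35 37 9 18 32 29 5 20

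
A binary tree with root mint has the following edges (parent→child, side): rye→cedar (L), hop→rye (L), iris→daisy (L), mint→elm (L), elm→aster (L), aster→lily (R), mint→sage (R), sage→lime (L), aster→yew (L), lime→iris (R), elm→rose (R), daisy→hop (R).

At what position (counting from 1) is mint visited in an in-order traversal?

6

In-order visits the left subtree, then the node, then the right subtree.
At mint: go left to elm.
  At elm: go left to aster.
    At aster: go left to yew.
      yew is a leaf — visit yew.
    Visit aster.
    At aster: go right to lily.
      lily is a leaf — visit lily.
  Visit elm.
  At elm: go right to rose.
    rose is a leaf — visit rose.
Visit mint.
At mint: go right to sage.
  At sage: go left to lime.
    At lime: no left child.
    Visit lime.
    At lime: go right to iris.
      At iris: go left to daisy.
        At daisy: no left child.
        Visit daisy.
        At daisy: go right to hop.
          At hop: go left to rye.
            At rye: go left to cedar.
              cedar is a leaf — visit cedar.
            Visit rye.
            At rye: no right child.
          Visit hop.
          At hop: no right child.
      Visit iris.
      At iris: no right child.
  Visit sage.
  At sage: no right child.
Full in-order sequence: yew, aster, lily, elm, rose, mint, lime, daisy, cedar, rye, hop, iris, sage.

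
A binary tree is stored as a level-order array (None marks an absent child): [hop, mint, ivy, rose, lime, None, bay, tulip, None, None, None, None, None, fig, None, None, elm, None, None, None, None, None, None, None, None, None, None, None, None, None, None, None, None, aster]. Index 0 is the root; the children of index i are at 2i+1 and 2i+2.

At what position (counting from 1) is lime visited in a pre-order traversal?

7

Pre-order visits the node, then its left subtree, then its right subtree.
Visit hop.
At hop: go left to mint.
  Visit mint.
  At mint: go left to rose.
    Visit rose.
    At rose: go left to tulip.
      Visit tulip.
      At tulip: no left child.
      At tulip: go right to elm.
        Visit elm.
        At elm: go left to aster.
          aster is a leaf — visit aster.
        At elm: no right child.
    At rose: no right child.
  At mint: go right to lime.
    lime is a leaf — visit lime.
At hop: go right to ivy.
  Visit ivy.
  At ivy: no left child.
  At ivy: go right to bay.
    Visit bay.
    At bay: go left to fig.
      fig is a leaf — visit fig.
    At bay: no right child.
Full pre-order sequence: hop, mint, rose, tulip, elm, aster, lime, ivy, bay, fig.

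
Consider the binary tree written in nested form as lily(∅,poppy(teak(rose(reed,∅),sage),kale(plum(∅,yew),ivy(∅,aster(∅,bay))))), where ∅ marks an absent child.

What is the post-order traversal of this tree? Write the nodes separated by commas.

Post-order visits the left subtree, then the right subtree, then the node.
At lily: no left child.
At lily: go right to poppy.
  At poppy: go left to teak.
    At teak: go left to rose.
      At rose: go left to reed.
        reed is a leaf — visit reed.
      At rose: no right child.
      Visit rose.
    At teak: go right to sage.
      sage is a leaf — visit sage.
    Visit teak.
  At poppy: go right to kale.
    At kale: go left to plum.
      At plum: no left child.
      At plum: go right to yew.
        yew is a leaf — visit yew.
      Visit plum.
    At kale: go right to ivy.
      At ivy: no left child.
      At ivy: go right to aster.
        At aster: no left child.
        At aster: go right to bay.
          bay is a leaf — visit bay.
        Visit aster.
      Visit ivy.
    Visit kale.
  Visit poppy.
Visit lily.

reed, rose, sage, teak, yew, plum, bay, aster, ivy, kale, poppy, lily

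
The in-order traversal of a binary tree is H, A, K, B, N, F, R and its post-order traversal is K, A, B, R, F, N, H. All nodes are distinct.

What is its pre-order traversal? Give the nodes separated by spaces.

H N B A K F R

The last element of post-order is the root; it splits in-order into left and right subtrees.
Root H: left subtree has 0 nodes { }, right has 6 {A, K, B, N, F, R}.
  Root N: left subtree has 3 nodes {A, K, B}, right has 2 {F, R}.
    Root B: left subtree has 2 nodes {A, K}, right has 0 { }.
      Root A: left subtree has 0 nodes { }, right has 1 {K}.
    Root F: left subtree has 0 nodes { }, right has 1 {R}.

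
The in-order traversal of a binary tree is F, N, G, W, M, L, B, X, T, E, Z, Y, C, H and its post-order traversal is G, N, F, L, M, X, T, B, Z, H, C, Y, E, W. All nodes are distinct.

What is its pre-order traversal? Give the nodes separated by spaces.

W F N G E B M L T X Y Z C H

The last element of post-order is the root; it splits in-order into left and right subtrees.
Root W: left subtree has 3 nodes {F, N, G}, right has 10 {M, L, B, X, T, E, Z, Y, C, H}.
  Root F: left subtree has 0 nodes { }, right has 2 {N, G}.
    Root N: left subtree has 0 nodes { }, right has 1 {G}.
  Root E: left subtree has 5 nodes {M, L, B, X, T}, right has 4 {Z, Y, C, H}.
    Root B: left subtree has 2 nodes {M, L}, right has 2 {X, T}.
      Root M: left subtree has 0 nodes { }, right has 1 {L}.
      Root T: left subtree has 1 node {X}, right has 0 { }.
    Root Y: left subtree has 1 node {Z}, right has 2 {C, H}.
      Root C: left subtree has 0 nodes { }, right has 1 {H}.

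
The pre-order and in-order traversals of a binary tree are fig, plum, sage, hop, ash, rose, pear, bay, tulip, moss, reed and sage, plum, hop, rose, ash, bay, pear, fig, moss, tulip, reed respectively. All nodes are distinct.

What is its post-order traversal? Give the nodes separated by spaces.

The first element of pre-order is the root; it splits in-order into left and right subtrees.
Root fig: left subtree has 7 nodes {sage, plum, hop, rose, ash, bay, pear}, right has 3 {moss, tulip, reed}.
  Root plum: left subtree has 1 node {sage}, right has 5 {hop, rose, ash, bay, pear}.
    Root hop: left subtree has 0 nodes { }, right has 4 {rose, ash, bay, pear}.
      Root ash: left subtree has 1 node {rose}, right has 2 {bay, pear}.
        Root pear: left subtree has 1 node {bay}, right has 0 { }.
  Root tulip: left subtree has 1 node {moss}, right has 1 {reed}.

sage rose bay pear ash hop plum moss reed tulip fig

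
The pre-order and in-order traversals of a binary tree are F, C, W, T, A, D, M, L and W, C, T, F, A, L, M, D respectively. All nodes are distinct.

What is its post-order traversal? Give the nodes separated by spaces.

W T C L M D A F

The first element of pre-order is the root; it splits in-order into left and right subtrees.
Root F: left subtree has 3 nodes {W, C, T}, right has 4 {A, L, M, D}.
  Root C: left subtree has 1 node {W}, right has 1 {T}.
  Root A: left subtree has 0 nodes { }, right has 3 {L, M, D}.
    Root D: left subtree has 2 nodes {L, M}, right has 0 { }.
      Root M: left subtree has 1 node {L}, right has 0 { }.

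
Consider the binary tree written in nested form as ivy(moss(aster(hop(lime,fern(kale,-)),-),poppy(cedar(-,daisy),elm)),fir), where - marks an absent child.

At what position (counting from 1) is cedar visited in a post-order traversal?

7

Post-order visits the left subtree, then the right subtree, then the node.
At ivy: go left to moss.
  At moss: go left to aster.
    At aster: go left to hop.
      At hop: go left to lime.
        lime is a leaf — visit lime.
      At hop: go right to fern.
        At fern: go left to kale.
          kale is a leaf — visit kale.
        At fern: no right child.
        Visit fern.
      Visit hop.
    At aster: no right child.
    Visit aster.
  At moss: go right to poppy.
    At poppy: go left to cedar.
      At cedar: no left child.
      At cedar: go right to daisy.
        daisy is a leaf — visit daisy.
      Visit cedar.
    At poppy: go right to elm.
      elm is a leaf — visit elm.
    Visit poppy.
  Visit moss.
At ivy: go right to fir.
  fir is a leaf — visit fir.
Visit ivy.
Full post-order sequence: lime, kale, fern, hop, aster, daisy, cedar, elm, poppy, moss, fir, ivy.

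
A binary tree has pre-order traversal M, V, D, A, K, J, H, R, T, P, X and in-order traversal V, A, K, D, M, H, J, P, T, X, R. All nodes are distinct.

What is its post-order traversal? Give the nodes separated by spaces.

The first element of pre-order is the root; it splits in-order into left and right subtrees.
Root M: left subtree has 4 nodes {V, A, K, D}, right has 6 {H, J, P, T, X, R}.
  Root V: left subtree has 0 nodes { }, right has 3 {A, K, D}.
    Root D: left subtree has 2 nodes {A, K}, right has 0 { }.
      Root A: left subtree has 0 nodes { }, right has 1 {K}.
  Root J: left subtree has 1 node {H}, right has 4 {P, T, X, R}.
    Root R: left subtree has 3 nodes {P, T, X}, right has 0 { }.
      Root T: left subtree has 1 node {P}, right has 1 {X}.

K A D V H P X T R J M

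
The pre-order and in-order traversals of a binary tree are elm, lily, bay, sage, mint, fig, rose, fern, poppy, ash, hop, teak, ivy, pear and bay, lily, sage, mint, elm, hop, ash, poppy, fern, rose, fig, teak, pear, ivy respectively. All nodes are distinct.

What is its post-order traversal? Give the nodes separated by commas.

bay, mint, sage, lily, hop, ash, poppy, fern, rose, pear, ivy, teak, fig, elm

The first element of pre-order is the root; it splits in-order into left and right subtrees.
Root elm: left subtree has 4 nodes {bay, lily, sage, mint}, right has 9 {hop, ash, poppy, fern, rose, fig, teak, pear, ivy}.
  Root lily: left subtree has 1 node {bay}, right has 2 {sage, mint}.
    Root sage: left subtree has 0 nodes { }, right has 1 {mint}.
  Root fig: left subtree has 5 nodes {hop, ash, poppy, fern, rose}, right has 3 {teak, pear, ivy}.
    Root rose: left subtree has 4 nodes {hop, ash, poppy, fern}, right has 0 { }.
      Root fern: left subtree has 3 nodes {hop, ash, poppy}, right has 0 { }.
        Root poppy: left subtree has 2 nodes {hop, ash}, right has 0 { }.
          Root ash: left subtree has 1 node {hop}, right has 0 { }.
    Root teak: left subtree has 0 nodes { }, right has 2 {pear, ivy}.
      Root ivy: left subtree has 1 node {pear}, right has 0 { }.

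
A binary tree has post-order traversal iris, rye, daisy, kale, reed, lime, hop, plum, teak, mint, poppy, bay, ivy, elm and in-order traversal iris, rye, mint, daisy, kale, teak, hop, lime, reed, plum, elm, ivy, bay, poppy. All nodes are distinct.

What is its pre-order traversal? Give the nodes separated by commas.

The last element of post-order is the root; it splits in-order into left and right subtrees.
Root elm: left subtree has 10 nodes {iris, rye, mint, daisy, kale, teak, hop, lime, reed, plum}, right has 3 {ivy, bay, poppy}.
  Root mint: left subtree has 2 nodes {iris, rye}, right has 7 {daisy, kale, teak, hop, lime, reed, plum}.
    Root rye: left subtree has 1 node {iris}, right has 0 { }.
    Root teak: left subtree has 2 nodes {daisy, kale}, right has 4 {hop, lime, reed, plum}.
      Root kale: left subtree has 1 node {daisy}, right has 0 { }.
      Root plum: left subtree has 3 nodes {hop, lime, reed}, right has 0 { }.
        Root hop: left subtree has 0 nodes { }, right has 2 {lime, reed}.
          Root lime: left subtree has 0 nodes { }, right has 1 {reed}.
  Root ivy: left subtree has 0 nodes { }, right has 2 {bay, poppy}.
    Root bay: left subtree has 0 nodes { }, right has 1 {poppy}.

elm, mint, rye, iris, teak, kale, daisy, plum, hop, lime, reed, ivy, bay, poppy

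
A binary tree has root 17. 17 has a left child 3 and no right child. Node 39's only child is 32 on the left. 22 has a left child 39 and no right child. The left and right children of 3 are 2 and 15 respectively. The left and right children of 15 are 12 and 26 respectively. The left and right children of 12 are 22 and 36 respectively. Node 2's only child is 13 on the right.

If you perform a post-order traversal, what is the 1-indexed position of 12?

7

Post-order visits the left subtree, then the right subtree, then the node.
At 17: go left to 3.
  At 3: go left to 2.
    At 2: no left child.
    At 2: go right to 13.
      13 is a leaf — visit 13.
    Visit 2.
  At 3: go right to 15.
    At 15: go left to 12.
      At 12: go left to 22.
        At 22: go left to 39.
          At 39: go left to 32.
            32 is a leaf — visit 32.
          At 39: no right child.
          Visit 39.
        At 22: no right child.
        Visit 22.
      At 12: go right to 36.
        36 is a leaf — visit 36.
      Visit 12.
    At 15: go right to 26.
      26 is a leaf — visit 26.
    Visit 15.
  Visit 3.
At 17: no right child.
Visit 17.
Full post-order sequence: 13, 2, 32, 39, 22, 36, 12, 26, 15, 3, 17.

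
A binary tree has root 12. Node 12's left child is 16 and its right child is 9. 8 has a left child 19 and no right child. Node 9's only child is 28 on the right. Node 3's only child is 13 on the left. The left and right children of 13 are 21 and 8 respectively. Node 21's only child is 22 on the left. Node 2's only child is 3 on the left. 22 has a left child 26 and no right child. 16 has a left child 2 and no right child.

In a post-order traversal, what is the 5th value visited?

8

Post-order visits the left subtree, then the right subtree, then the node.
At 12: go left to 16.
  At 16: go left to 2.
    At 2: go left to 3.
      At 3: go left to 13.
        At 13: go left to 21.
          At 21: go left to 22.
            At 22: go left to 26.
              26 is a leaf — visit 26.
            At 22: no right child.
            Visit 22.
          At 21: no right child.
          Visit 21.
        At 13: go right to 8.
          At 8: go left to 19.
            19 is a leaf — visit 19.
          At 8: no right child.
          Visit 8.
        Visit 13.
      At 3: no right child.
      Visit 3.
    At 2: no right child.
    Visit 2.
  At 16: no right child.
  Visit 16.
At 12: go right to 9.
  At 9: no left child.
  At 9: go right to 28.
    28 is a leaf — visit 28.
  Visit 9.
Visit 12.
Full post-order sequence: 26, 22, 21, 19, 8, 13, 3, 2, 16, 28, 9, 12.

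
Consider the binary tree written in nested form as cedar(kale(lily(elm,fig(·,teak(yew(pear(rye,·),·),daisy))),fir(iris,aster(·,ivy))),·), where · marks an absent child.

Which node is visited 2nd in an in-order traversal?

lily

In-order visits the left subtree, then the node, then the right subtree.
At cedar: go left to kale.
  At kale: go left to lily.
    At lily: go left to elm.
      elm is a leaf — visit elm.
    Visit lily.
    At lily: go right to fig.
      At fig: no left child.
      Visit fig.
      At fig: go right to teak.
        At teak: go left to yew.
          At yew: go left to pear.
            At pear: go left to rye.
              rye is a leaf — visit rye.
            Visit pear.
            At pear: no right child.
          Visit yew.
          At yew: no right child.
        Visit teak.
        At teak: go right to daisy.
          daisy is a leaf — visit daisy.
  Visit kale.
  At kale: go right to fir.
    At fir: go left to iris.
      iris is a leaf — visit iris.
    Visit fir.
    At fir: go right to aster.
      At aster: no left child.
      Visit aster.
      At aster: go right to ivy.
        ivy is a leaf — visit ivy.
Visit cedar.
At cedar: no right child.
Full in-order sequence: elm, lily, fig, rye, pear, yew, teak, daisy, kale, iris, fir, aster, ivy, cedar.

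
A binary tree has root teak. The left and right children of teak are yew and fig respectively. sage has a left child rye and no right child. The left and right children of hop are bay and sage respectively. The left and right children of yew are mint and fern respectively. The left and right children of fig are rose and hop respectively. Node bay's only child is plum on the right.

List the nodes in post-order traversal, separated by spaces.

mint fern yew rose plum bay rye sage hop fig teak

Post-order visits the left subtree, then the right subtree, then the node.
At teak: go left to yew.
  At yew: go left to mint.
    mint is a leaf — visit mint.
  At yew: go right to fern.
    fern is a leaf — visit fern.
  Visit yew.
At teak: go right to fig.
  At fig: go left to rose.
    rose is a leaf — visit rose.
  At fig: go right to hop.
    At hop: go left to bay.
      At bay: no left child.
      At bay: go right to plum.
        plum is a leaf — visit plum.
      Visit bay.
    At hop: go right to sage.
      At sage: go left to rye.
        rye is a leaf — visit rye.
      At sage: no right child.
      Visit sage.
    Visit hop.
  Visit fig.
Visit teak.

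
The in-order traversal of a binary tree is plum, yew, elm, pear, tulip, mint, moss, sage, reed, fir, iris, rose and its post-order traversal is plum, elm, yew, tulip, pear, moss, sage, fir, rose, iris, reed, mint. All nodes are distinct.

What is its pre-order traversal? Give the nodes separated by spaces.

The last element of post-order is the root; it splits in-order into left and right subtrees.
Root mint: left subtree has 5 nodes {plum, yew, elm, pear, tulip}, right has 6 {moss, sage, reed, fir, iris, rose}.
  Root pear: left subtree has 3 nodes {plum, yew, elm}, right has 1 {tulip}.
    Root yew: left subtree has 1 node {plum}, right has 1 {elm}.
  Root reed: left subtree has 2 nodes {moss, sage}, right has 3 {fir, iris, rose}.
    Root sage: left subtree has 1 node {moss}, right has 0 { }.
    Root iris: left subtree has 1 node {fir}, right has 1 {rose}.

mint pear yew plum elm tulip reed sage moss iris fir rose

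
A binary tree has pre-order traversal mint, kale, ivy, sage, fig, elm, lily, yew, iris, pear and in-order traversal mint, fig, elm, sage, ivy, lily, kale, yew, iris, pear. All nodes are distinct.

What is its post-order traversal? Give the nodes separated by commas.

The first element of pre-order is the root; it splits in-order into left and right subtrees.
Root mint: left subtree has 0 nodes { }, right has 9 {fig, elm, sage, ivy, lily, kale, yew, iris, pear}.
  Root kale: left subtree has 5 nodes {fig, elm, sage, ivy, lily}, right has 3 {yew, iris, pear}.
    Root ivy: left subtree has 3 nodes {fig, elm, sage}, right has 1 {lily}.
      Root sage: left subtree has 2 nodes {fig, elm}, right has 0 { }.
        Root fig: left subtree has 0 nodes { }, right has 1 {elm}.
    Root yew: left subtree has 0 nodes { }, right has 2 {iris, pear}.
      Root iris: left subtree has 0 nodes { }, right has 1 {pear}.

elm, fig, sage, lily, ivy, pear, iris, yew, kale, mint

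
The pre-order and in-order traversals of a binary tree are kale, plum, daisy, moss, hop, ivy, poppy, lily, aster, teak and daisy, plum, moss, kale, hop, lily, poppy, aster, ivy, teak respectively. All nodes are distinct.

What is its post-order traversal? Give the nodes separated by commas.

daisy, moss, plum, lily, aster, poppy, teak, ivy, hop, kale

The first element of pre-order is the root; it splits in-order into left and right subtrees.
Root kale: left subtree has 3 nodes {daisy, plum, moss}, right has 6 {hop, lily, poppy, aster, ivy, teak}.
  Root plum: left subtree has 1 node {daisy}, right has 1 {moss}.
  Root hop: left subtree has 0 nodes { }, right has 5 {lily, poppy, aster, ivy, teak}.
    Root ivy: left subtree has 3 nodes {lily, poppy, aster}, right has 1 {teak}.
      Root poppy: left subtree has 1 node {lily}, right has 1 {aster}.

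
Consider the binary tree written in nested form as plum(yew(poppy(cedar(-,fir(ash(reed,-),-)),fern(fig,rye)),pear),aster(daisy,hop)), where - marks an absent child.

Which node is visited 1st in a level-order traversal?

plum

Level-order visits nodes level by level from the root, left to right within each level.
Level 0: plum
Level 1: yew, aster
Level 2: poppy, pear, daisy, hop
Level 3: cedar, fern
Level 4: fir, fig, rye
Level 5: ash
Level 6: reed
Full level-order sequence: plum, yew, aster, poppy, pear, daisy, hop, cedar, fern, fir, fig, rye, ash, reed.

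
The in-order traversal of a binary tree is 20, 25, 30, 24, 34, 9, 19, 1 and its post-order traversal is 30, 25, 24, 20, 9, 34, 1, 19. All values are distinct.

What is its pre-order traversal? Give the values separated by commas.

The last element of post-order is the root; it splits in-order into left and right subtrees.
Root 19: left subtree has 6 nodes {20, 25, 30, 24, 34, 9}, right has 1 {1}.
  Root 34: left subtree has 4 nodes {20, 25, 30, 24}, right has 1 {9}.
    Root 20: left subtree has 0 nodes { }, right has 3 {25, 30, 24}.
      Root 24: left subtree has 2 nodes {25, 30}, right has 0 { }.
        Root 25: left subtree has 0 nodes { }, right has 1 {30}.

19, 34, 20, 24, 25, 30, 9, 1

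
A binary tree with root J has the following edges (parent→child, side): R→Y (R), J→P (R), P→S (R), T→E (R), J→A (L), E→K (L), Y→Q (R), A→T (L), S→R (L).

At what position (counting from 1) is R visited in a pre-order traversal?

Pre-order visits the node, then its left subtree, then its right subtree.
Visit J.
At J: go left to A.
  Visit A.
  At A: go left to T.
    Visit T.
    At T: no left child.
    At T: go right to E.
      Visit E.
      At E: go left to K.
        K is a leaf — visit K.
      At E: no right child.
  At A: no right child.
At J: go right to P.
  Visit P.
  At P: no left child.
  At P: go right to S.
    Visit S.
    At S: go left to R.
      Visit R.
      At R: no left child.
      At R: go right to Y.
        Visit Y.
        At Y: no left child.
        At Y: go right to Q.
          Q is a leaf — visit Q.
    At S: no right child.
Full pre-order sequence: J, A, T, E, K, P, S, R, Y, Q.

8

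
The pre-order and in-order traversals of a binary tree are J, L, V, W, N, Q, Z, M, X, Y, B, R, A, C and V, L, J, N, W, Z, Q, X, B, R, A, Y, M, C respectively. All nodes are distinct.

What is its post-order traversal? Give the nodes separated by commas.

The first element of pre-order is the root; it splits in-order into left and right subtrees.
Root J: left subtree has 2 nodes {V, L}, right has 11 {N, W, Z, Q, X, B, R, A, Y, M, C}.
  Root L: left subtree has 1 node {V}, right has 0 { }.
  Root W: left subtree has 1 node {N}, right has 9 {Z, Q, X, B, R, A, Y, M, C}.
    Root Q: left subtree has 1 node {Z}, right has 7 {X, B, R, A, Y, M, C}.
      Root M: left subtree has 5 nodes {X, B, R, A, Y}, right has 1 {C}.
        Root X: left subtree has 0 nodes { }, right has 4 {B, R, A, Y}.
          Root Y: left subtree has 3 nodes {B, R, A}, right has 0 { }.
            Root B: left subtree has 0 nodes { }, right has 2 {R, A}.
              Root R: left subtree has 0 nodes { }, right has 1 {A}.

V, L, N, Z, A, R, B, Y, X, C, M, Q, W, J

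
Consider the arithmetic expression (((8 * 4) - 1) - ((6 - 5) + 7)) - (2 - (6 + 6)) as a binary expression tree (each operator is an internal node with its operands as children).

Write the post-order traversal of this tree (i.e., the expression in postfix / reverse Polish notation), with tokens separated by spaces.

Post-order on an expression tree gives postfix notation: for each operator, emit left operand, right operand, then the operator.

8 4 * 1 - 6 5 - 7 + - 2 6 6 + - -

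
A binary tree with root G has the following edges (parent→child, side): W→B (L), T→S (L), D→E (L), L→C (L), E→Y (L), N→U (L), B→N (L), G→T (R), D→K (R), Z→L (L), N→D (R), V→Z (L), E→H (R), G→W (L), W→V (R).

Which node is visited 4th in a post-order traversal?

Post-order visits the left subtree, then the right subtree, then the node.
At G: go left to W.
  At W: go left to B.
    At B: go left to N.
      At N: go left to U.
        U is a leaf — visit U.
      At N: go right to D.
        At D: go left to E.
          At E: go left to Y.
            Y is a leaf — visit Y.
          At E: go right to H.
            H is a leaf — visit H.
          Visit E.
        At D: go right to K.
          K is a leaf — visit K.
        Visit D.
      Visit N.
    At B: no right child.
    Visit B.
  At W: go right to V.
    At V: go left to Z.
      At Z: go left to L.
        At L: go left to C.
          C is a leaf — visit C.
        At L: no right child.
        Visit L.
      At Z: no right child.
      Visit Z.
    At V: no right child.
    Visit V.
  Visit W.
At G: go right to T.
  At T: go left to S.
    S is a leaf — visit S.
  At T: no right child.
  Visit T.
Visit G.
Full post-order sequence: U, Y, H, E, K, D, N, B, C, L, Z, V, W, S, T, G.

E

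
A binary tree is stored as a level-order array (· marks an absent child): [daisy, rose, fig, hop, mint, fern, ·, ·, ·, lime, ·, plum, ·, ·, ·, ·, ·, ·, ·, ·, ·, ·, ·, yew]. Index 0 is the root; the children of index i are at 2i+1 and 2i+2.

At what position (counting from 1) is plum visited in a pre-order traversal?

Pre-order visits the node, then its left subtree, then its right subtree.
Visit daisy.
At daisy: go left to rose.
  Visit rose.
  At rose: go left to hop.
    hop is a leaf — visit hop.
  At rose: go right to mint.
    Visit mint.
    At mint: go left to lime.
      lime is a leaf — visit lime.
    At mint: no right child.
At daisy: go right to fig.
  Visit fig.
  At fig: go left to fern.
    Visit fern.
    At fern: go left to plum.
      Visit plum.
      At plum: go left to yew.
        yew is a leaf — visit yew.
      At plum: no right child.
    At fern: no right child.
  At fig: no right child.
Full pre-order sequence: daisy, rose, hop, mint, lime, fig, fern, plum, yew.

8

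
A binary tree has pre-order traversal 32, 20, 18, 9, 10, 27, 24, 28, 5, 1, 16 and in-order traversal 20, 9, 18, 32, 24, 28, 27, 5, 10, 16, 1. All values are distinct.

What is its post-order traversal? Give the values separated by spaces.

9 18 20 28 24 5 27 16 1 10 32

The first element of pre-order is the root; it splits in-order into left and right subtrees.
Root 32: left subtree has 3 nodes {20, 9, 18}, right has 7 {24, 28, 27, 5, 10, 16, 1}.
  Root 20: left subtree has 0 nodes { }, right has 2 {9, 18}.
    Root 18: left subtree has 1 node {9}, right has 0 { }.
  Root 10: left subtree has 4 nodes {24, 28, 27, 5}, right has 2 {16, 1}.
    Root 27: left subtree has 2 nodes {24, 28}, right has 1 {5}.
      Root 24: left subtree has 0 nodes { }, right has 1 {28}.
    Root 1: left subtree has 1 node {16}, right has 0 { }.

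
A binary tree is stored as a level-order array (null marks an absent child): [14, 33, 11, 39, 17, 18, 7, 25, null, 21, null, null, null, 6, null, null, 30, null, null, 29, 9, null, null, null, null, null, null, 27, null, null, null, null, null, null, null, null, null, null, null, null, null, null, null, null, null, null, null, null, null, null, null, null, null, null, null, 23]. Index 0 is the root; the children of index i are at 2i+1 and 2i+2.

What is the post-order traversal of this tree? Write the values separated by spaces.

30 25 39 29 9 21 17 33 18 23 27 6 7 11 14

Post-order visits the left subtree, then the right subtree, then the node.
At 14: go left to 33.
  At 33: go left to 39.
    At 39: go left to 25.
      At 25: no left child.
      At 25: go right to 30.
        30 is a leaf — visit 30.
      Visit 25.
    At 39: no right child.
    Visit 39.
  At 33: go right to 17.
    At 17: go left to 21.
      At 21: go left to 29.
        29 is a leaf — visit 29.
      At 21: go right to 9.
        9 is a leaf — visit 9.
      Visit 21.
    At 17: no right child.
    Visit 17.
  Visit 33.
At 14: go right to 11.
  At 11: go left to 18.
    18 is a leaf — visit 18.
  At 11: go right to 7.
    At 7: go left to 6.
      At 6: go left to 27.
        At 27: go left to 23.
          23 is a leaf — visit 23.
        At 27: no right child.
        Visit 27.
      At 6: no right child.
      Visit 6.
    At 7: no right child.
    Visit 7.
  Visit 11.
Visit 14.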